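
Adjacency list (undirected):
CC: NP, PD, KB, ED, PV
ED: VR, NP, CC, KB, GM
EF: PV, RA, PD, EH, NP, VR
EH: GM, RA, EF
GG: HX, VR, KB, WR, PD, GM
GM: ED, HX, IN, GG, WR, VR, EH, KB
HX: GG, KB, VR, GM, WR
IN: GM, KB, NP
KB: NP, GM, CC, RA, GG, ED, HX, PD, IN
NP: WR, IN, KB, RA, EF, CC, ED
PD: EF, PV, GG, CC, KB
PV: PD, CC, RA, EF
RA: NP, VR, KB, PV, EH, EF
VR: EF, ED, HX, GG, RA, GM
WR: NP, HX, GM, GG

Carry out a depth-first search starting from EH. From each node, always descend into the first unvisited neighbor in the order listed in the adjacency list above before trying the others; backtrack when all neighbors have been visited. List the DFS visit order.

Visit EH
EH → GM
GM → ED
ED → VR
VR → EF
EF → PV
PV → PD
PD → GG
GG → HX
HX → KB
KB → NP
NP → WR
NP → IN
NP → RA
NP → CC

EH, GM, ED, VR, EF, PV, PD, GG, HX, KB, NP, WR, IN, RA, CC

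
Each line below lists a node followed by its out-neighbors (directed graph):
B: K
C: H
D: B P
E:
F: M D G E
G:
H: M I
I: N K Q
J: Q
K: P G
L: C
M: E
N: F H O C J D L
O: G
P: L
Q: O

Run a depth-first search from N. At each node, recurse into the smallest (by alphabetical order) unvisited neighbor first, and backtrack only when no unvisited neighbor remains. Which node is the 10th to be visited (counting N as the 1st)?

Visit N
N → C
C → H
H → I
I → K
K → G
K → P
P → L
I → Q
Q → O
H → M
M → E
N → D
D → B
N → F
N → J

Visit order: N, C, H, I, K, G, P, L, Q, O, M, E, D, B, F, J

O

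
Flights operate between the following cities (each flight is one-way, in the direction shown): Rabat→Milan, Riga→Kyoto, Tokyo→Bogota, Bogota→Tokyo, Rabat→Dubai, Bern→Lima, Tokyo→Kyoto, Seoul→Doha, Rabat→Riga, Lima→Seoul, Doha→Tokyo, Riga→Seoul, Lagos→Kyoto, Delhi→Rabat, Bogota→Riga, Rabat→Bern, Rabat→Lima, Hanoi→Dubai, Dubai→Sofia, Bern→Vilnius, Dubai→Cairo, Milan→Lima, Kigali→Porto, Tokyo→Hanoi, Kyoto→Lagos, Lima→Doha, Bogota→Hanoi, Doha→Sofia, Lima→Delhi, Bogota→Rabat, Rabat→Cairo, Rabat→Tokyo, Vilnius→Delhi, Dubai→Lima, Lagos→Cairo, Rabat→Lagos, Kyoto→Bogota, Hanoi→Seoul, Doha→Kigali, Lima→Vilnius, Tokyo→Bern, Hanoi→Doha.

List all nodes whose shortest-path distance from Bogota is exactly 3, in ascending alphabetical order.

Delhi, Kigali, Sofia, Vilnius

Level 0: Bogota
Level 1: Hanoi, Rabat, Riga, Tokyo
Level 2: Bern, Cairo, Doha, Dubai, Kyoto, Lagos, Lima, Milan, Seoul
Level 3: Delhi, Kigali, Sofia, Vilnius
Level 4: Porto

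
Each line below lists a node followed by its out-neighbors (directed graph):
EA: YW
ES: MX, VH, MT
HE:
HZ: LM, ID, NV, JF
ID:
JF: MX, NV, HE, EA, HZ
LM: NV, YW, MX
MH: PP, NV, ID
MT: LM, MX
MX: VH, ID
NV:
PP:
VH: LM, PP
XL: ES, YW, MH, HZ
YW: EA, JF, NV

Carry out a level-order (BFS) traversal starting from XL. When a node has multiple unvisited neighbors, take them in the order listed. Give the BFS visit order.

XL → ES → YW → MH → HZ → MX → VH → MT → EA → JF → NV → PP → ID → LM → HE

Visit XL; enqueue ES, YW, MH, HZ → queue [ES, YW, MH, HZ]
Visit ES; enqueue MX, VH, MT → queue [YW, MH, HZ, MX, VH, MT]
Visit YW; enqueue EA, JF, NV → queue [MH, HZ, MX, VH, MT, EA, JF, NV]
Visit MH; enqueue PP, ID → queue [HZ, MX, VH, MT, EA, JF, NV, PP, ID]
Visit HZ; enqueue LM → queue [MX, VH, MT, EA, JF, NV, PP, ID, LM]
Visit MX → queue [VH, MT, EA, JF, NV, PP, ID, LM]
Visit VH → queue [MT, EA, JF, NV, PP, ID, LM]
Visit MT → queue [EA, JF, NV, PP, ID, LM]
Visit EA → queue [JF, NV, PP, ID, LM]
Visit JF; enqueue HE → queue [NV, PP, ID, LM, HE]
Visit NV → queue [PP, ID, LM, HE]
Visit PP → queue [ID, LM, HE]
Visit ID → queue [LM, HE]
Visit LM → queue [HE]
Visit HE → queue []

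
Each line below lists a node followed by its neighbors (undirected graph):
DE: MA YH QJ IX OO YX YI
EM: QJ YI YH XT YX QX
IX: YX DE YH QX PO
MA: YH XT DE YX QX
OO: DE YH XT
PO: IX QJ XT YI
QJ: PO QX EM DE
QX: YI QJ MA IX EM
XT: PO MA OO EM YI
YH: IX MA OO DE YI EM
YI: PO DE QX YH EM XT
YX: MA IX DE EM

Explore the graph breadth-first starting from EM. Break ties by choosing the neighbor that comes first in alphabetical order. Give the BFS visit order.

Visit EM; enqueue QJ, QX, XT, YH, YI, YX → queue [QJ, QX, XT, YH, YI, YX]
Visit QJ; enqueue DE, PO → queue [QX, XT, YH, YI, YX, DE, PO]
Visit QX; enqueue IX, MA → queue [XT, YH, YI, YX, DE, PO, IX, MA]
Visit XT; enqueue OO → queue [YH, YI, YX, DE, PO, IX, MA, OO]
Visit YH → queue [YI, YX, DE, PO, IX, MA, OO]
Visit YI → queue [YX, DE, PO, IX, MA, OO]
Visit YX → queue [DE, PO, IX, MA, OO]
Visit DE → queue [PO, IX, MA, OO]
Visit PO → queue [IX, MA, OO]
Visit IX → queue [MA, OO]
Visit MA → queue [OO]
Visit OO → queue []

EM → QJ → QX → XT → YH → YI → YX → DE → PO → IX → MA → OO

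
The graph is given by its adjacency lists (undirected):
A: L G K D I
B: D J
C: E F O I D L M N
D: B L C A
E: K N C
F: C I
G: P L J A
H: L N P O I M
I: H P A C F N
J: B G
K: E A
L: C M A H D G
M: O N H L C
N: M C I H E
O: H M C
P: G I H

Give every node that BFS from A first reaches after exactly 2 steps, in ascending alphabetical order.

Level 0: A
Level 1: D, G, I, K, L
Level 2: B, C, E, F, H, J, M, N, P
Level 3: O

B, C, E, F, H, J, M, N, P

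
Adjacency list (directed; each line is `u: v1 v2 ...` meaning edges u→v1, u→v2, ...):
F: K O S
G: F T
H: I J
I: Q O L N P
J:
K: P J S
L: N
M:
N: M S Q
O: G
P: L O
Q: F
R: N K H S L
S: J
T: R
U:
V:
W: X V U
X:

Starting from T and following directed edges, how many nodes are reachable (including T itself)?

15

BFS from T visits: T, R, S, N, L, K, H, J, Q, M, P, I, F, O, G
Reachable nodes: 15 of 19 total.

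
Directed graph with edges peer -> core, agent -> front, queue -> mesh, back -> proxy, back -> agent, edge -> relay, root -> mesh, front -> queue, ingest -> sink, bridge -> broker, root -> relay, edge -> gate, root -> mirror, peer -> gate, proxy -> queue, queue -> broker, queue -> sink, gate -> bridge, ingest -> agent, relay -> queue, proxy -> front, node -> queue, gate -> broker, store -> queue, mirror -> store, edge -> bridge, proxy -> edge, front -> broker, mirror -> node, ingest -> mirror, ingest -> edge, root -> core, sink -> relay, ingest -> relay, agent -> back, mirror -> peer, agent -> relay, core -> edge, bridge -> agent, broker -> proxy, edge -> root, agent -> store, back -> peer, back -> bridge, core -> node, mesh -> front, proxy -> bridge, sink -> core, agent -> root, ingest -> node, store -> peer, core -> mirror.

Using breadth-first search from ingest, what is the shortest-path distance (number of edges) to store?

Level 0: ingest
Level 1: agent, edge, mirror, node, relay, sink
Level 2: back, bridge, core, front, gate, peer, queue, root, store
Level 3: broker, mesh, proxy
store first appears at level 2.

2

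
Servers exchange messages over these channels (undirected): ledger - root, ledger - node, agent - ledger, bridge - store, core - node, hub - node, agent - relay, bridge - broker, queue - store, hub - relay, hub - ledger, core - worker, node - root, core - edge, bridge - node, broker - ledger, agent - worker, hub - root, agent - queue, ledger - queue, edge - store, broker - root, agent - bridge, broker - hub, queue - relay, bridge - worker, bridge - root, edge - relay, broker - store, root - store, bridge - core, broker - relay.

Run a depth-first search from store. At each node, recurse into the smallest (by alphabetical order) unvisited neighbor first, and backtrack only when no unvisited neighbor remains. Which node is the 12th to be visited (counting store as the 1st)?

worker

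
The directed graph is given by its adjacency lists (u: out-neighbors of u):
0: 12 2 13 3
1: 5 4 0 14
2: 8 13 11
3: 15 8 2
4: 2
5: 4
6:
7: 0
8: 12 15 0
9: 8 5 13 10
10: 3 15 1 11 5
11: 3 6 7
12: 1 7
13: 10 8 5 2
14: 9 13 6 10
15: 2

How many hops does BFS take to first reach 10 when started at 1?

2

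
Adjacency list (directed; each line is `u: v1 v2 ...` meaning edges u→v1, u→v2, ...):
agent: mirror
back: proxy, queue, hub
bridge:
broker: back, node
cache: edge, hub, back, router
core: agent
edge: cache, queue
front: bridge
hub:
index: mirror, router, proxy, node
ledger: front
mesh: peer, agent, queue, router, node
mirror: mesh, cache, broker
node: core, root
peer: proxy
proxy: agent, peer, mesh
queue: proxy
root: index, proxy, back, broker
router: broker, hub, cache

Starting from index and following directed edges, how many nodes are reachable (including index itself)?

16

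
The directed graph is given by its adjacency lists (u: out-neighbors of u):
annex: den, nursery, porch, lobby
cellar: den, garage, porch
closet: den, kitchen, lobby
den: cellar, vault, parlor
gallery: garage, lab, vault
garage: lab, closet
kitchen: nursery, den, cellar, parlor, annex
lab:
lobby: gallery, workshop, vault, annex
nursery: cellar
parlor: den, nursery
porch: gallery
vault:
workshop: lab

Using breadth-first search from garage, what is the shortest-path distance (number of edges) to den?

Level 0: garage
Level 1: closet, lab
Level 2: den, kitchen, lobby
Level 3: annex, cellar, gallery, nursery, parlor, vault, workshop
Level 4: porch
den first appears at level 2.

2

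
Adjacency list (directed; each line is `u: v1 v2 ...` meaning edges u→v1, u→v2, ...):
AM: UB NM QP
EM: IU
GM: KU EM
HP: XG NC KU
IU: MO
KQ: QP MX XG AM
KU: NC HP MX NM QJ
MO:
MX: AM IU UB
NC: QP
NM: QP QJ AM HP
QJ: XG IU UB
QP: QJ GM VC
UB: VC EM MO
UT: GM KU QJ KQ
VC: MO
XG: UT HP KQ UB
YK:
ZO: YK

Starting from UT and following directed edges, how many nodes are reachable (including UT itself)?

17

BFS from UT visits: UT, QJ, KU, KQ, GM, XG, UB, IU, NM, NC, MX, HP, QP, AM, EM, VC, MO
Reachable nodes: 17 of 19 total.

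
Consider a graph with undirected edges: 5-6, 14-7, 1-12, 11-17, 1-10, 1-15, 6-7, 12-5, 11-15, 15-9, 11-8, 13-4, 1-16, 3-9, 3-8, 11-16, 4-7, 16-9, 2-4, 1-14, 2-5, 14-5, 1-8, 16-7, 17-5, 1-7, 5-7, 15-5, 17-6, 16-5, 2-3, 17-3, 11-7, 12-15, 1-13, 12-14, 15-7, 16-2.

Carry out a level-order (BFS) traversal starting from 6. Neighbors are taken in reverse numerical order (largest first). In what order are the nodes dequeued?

Visit 6; enqueue 17, 7, 5 → queue [17, 7, 5]
Visit 17; enqueue 11, 3 → queue [7, 5, 11, 3]
Visit 7; enqueue 16, 15, 14, 4, 1 → queue [5, 11, 3, 16, 15, 14, 4, 1]
Visit 5; enqueue 12, 2 → queue [11, 3, 16, 15, 14, 4, 1, 12, 2]
Visit 11; enqueue 8 → queue [3, 16, 15, 14, 4, 1, 12, 2, 8]
Visit 3; enqueue 9 → queue [16, 15, 14, 4, 1, 12, 2, 8, 9]
Visit 16 → queue [15, 14, 4, 1, 12, 2, 8, 9]
Visit 15 → queue [14, 4, 1, 12, 2, 8, 9]
Visit 14 → queue [4, 1, 12, 2, 8, 9]
Visit 4; enqueue 13 → queue [1, 12, 2, 8, 9, 13]
Visit 1; enqueue 10 → queue [12, 2, 8, 9, 13, 10]
Visit 12 → queue [2, 8, 9, 13, 10]
Visit 2 → queue [8, 9, 13, 10]
Visit 8 → queue [9, 13, 10]
Visit 9 → queue [13, 10]
Visit 13 → queue [10]
Visit 10 → queue []

6, 17, 7, 5, 11, 3, 16, 15, 14, 4, 1, 12, 2, 8, 9, 13, 10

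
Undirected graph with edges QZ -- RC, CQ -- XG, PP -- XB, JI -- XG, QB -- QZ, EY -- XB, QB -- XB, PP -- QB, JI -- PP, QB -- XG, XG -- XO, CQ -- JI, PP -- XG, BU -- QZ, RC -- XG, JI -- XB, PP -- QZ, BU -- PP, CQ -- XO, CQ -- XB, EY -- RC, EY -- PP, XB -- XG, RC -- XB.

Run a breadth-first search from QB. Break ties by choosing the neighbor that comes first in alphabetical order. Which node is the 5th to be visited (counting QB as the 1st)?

Visit QB; enqueue PP, QZ, XB, XG → queue [PP, QZ, XB, XG]
Visit PP; enqueue BU, EY, JI → queue [QZ, XB, XG, BU, EY, JI]
Visit QZ; enqueue RC → queue [XB, XG, BU, EY, JI, RC]
Visit XB; enqueue CQ → queue [XG, BU, EY, JI, RC, CQ]
Visit XG; enqueue XO → queue [BU, EY, JI, RC, CQ, XO]
Visit BU → queue [EY, JI, RC, CQ, XO]
Visit EY → queue [JI, RC, CQ, XO]
Visit JI → queue [RC, CQ, XO]
Visit RC → queue [CQ, XO]
Visit CQ → queue [XO]
Visit XO → queue []

Visit order: QB, PP, QZ, XB, XG, BU, EY, JI, RC, CQ, XO

XG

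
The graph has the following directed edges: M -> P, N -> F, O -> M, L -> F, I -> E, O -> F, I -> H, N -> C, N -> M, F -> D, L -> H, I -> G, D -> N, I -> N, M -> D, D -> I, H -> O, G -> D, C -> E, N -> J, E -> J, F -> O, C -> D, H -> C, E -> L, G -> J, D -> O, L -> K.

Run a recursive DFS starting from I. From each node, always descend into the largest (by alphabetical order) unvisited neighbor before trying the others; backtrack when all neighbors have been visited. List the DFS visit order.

I -> N -> M -> P -> D -> O -> F -> J -> C -> E -> L -> K -> H -> G

Visit I
I → N
N → M
M → P
M → D
D → O
O → F
N → J
N → C
C → E
E → L
L → K
L → H
I → G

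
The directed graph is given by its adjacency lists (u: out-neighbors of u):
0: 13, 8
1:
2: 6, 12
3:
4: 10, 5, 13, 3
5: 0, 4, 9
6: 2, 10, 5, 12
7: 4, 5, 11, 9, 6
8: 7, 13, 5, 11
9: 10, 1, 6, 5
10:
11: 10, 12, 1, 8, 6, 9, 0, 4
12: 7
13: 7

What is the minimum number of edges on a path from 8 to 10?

2

Level 0: 8
Level 1: 5, 7, 11, 13
Level 2: 0, 1, 4, 6, 9, 10, 12
Level 3: 2, 3
10 first appears at level 2.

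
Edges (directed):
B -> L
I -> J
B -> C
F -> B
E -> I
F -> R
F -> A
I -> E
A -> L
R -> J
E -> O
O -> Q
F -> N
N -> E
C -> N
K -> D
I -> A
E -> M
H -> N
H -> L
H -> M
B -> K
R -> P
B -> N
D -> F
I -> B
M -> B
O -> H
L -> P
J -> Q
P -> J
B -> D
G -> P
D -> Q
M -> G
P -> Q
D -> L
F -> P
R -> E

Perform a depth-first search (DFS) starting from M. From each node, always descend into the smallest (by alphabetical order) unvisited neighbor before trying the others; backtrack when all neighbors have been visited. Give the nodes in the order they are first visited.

Visit M
M → B
B → C
C → N
N → E
E → I
I → A
A → L
L → P
P → J
J → Q
E → O
O → H
B → D
D → F
F → R
B → K
M → G

M, B, C, N, E, I, A, L, P, J, Q, O, H, D, F, R, K, G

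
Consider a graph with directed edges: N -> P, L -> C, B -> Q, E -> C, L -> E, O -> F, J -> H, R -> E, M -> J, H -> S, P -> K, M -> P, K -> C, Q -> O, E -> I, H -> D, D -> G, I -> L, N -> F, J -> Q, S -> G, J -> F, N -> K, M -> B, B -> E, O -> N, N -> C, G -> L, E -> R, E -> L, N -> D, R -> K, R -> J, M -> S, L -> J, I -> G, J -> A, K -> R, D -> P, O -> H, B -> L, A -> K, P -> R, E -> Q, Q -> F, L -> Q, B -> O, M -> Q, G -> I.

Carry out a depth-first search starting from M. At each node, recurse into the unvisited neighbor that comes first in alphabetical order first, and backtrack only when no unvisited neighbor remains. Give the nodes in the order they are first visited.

Visit M
M → B
B → E
E → C
E → I
I → G
G → L
L → J
J → A
A → K
K → R
J → F
J → H
H → D
D → P
H → S
J → Q
Q → O
O → N

M -> B -> E -> C -> I -> G -> L -> J -> A -> K -> R -> F -> H -> D -> P -> S -> Q -> O -> N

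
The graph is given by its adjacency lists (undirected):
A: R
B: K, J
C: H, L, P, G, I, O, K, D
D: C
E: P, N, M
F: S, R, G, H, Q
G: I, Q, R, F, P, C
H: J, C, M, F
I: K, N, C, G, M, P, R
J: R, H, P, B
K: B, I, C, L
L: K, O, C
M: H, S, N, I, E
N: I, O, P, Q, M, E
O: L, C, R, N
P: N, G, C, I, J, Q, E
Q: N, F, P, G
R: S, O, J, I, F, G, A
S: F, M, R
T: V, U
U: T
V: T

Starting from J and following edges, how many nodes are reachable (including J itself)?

19

BFS from J visits: J, R, H, P, B, S, O, I, F, G, A, C, M, N, Q, E, K, L, D
Reachable nodes: 19 of 22 total.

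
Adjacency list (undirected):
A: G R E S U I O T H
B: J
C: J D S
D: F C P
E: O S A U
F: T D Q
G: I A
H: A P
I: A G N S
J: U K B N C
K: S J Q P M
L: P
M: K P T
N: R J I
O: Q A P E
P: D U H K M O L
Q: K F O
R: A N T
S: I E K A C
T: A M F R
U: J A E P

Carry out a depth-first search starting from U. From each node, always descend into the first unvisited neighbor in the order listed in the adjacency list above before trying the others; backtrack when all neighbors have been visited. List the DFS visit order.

Visit U
U → J
J → K
K → S
S → I
I → A
A → G
A → R
R → N
R → T
T → M
M → P
P → D
D → F
F → Q
Q → O
O → E
D → C
P → H
P → L
J → B

U, J, K, S, I, A, G, R, N, T, M, P, D, F, Q, O, E, C, H, L, B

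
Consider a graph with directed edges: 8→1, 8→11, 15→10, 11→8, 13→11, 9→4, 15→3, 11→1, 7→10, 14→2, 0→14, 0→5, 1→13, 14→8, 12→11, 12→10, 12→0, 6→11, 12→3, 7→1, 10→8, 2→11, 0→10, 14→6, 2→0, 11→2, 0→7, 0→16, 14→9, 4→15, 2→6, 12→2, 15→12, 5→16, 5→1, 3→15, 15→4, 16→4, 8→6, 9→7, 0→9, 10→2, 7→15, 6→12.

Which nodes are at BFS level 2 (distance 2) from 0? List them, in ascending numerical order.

1, 2, 4, 6, 8, 15

Level 0: 0
Level 1: 5, 7, 9, 10, 14, 16
Level 2: 1, 2, 4, 6, 8, 15
Level 3: 3, 11, 12, 13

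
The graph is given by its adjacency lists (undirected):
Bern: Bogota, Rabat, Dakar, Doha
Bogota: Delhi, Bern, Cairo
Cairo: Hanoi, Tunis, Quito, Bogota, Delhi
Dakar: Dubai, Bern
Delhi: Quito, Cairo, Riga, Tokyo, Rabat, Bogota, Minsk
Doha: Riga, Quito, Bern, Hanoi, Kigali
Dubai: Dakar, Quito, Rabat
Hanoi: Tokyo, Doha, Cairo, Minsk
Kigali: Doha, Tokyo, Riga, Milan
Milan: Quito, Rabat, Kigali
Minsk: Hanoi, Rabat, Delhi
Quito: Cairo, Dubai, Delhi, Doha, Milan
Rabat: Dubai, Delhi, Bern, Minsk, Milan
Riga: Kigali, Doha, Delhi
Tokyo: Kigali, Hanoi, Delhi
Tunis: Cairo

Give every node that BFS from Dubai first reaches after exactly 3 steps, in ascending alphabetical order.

Bogota, Hanoi, Kigali, Riga, Tokyo, Tunis

Level 0: Dubai
Level 1: Dakar, Quito, Rabat
Level 2: Bern, Cairo, Delhi, Doha, Milan, Minsk
Level 3: Bogota, Hanoi, Kigali, Riga, Tokyo, Tunis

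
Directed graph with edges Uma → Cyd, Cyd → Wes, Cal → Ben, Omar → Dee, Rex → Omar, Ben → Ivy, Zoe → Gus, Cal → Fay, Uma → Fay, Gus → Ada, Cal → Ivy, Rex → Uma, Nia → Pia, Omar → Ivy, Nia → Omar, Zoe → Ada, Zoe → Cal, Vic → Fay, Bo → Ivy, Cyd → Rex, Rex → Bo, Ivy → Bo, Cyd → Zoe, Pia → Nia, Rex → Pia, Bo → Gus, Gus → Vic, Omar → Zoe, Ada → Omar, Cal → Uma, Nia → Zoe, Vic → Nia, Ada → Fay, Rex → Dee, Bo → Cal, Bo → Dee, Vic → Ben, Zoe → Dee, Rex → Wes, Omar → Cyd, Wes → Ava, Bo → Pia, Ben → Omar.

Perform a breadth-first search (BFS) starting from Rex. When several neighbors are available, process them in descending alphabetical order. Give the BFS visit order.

Rex -> Wes -> Uma -> Pia -> Omar -> Dee -> Bo -> Ava -> Fay -> Cyd -> Nia -> Zoe -> Ivy -> Gus -> Cal -> Ada -> Vic -> Ben

Visit Rex; enqueue Wes, Uma, Pia, Omar, Dee, Bo → queue [Wes, Uma, Pia, Omar, Dee, Bo]
Visit Wes; enqueue Ava → queue [Uma, Pia, Omar, Dee, Bo, Ava]
Visit Uma; enqueue Fay, Cyd → queue [Pia, Omar, Dee, Bo, Ava, Fay, Cyd]
Visit Pia; enqueue Nia → queue [Omar, Dee, Bo, Ava, Fay, Cyd, Nia]
Visit Omar; enqueue Zoe, Ivy → queue [Dee, Bo, Ava, Fay, Cyd, Nia, Zoe, Ivy]
Visit Dee → queue [Bo, Ava, Fay, Cyd, Nia, Zoe, Ivy]
Visit Bo; enqueue Gus, Cal → queue [Ava, Fay, Cyd, Nia, Zoe, Ivy, Gus, Cal]
Visit Ava → queue [Fay, Cyd, Nia, Zoe, Ivy, Gus, Cal]
Visit Fay → queue [Cyd, Nia, Zoe, Ivy, Gus, Cal]
Visit Cyd → queue [Nia, Zoe, Ivy, Gus, Cal]
Visit Nia → queue [Zoe, Ivy, Gus, Cal]
Visit Zoe; enqueue Ada → queue [Ivy, Gus, Cal, Ada]
Visit Ivy → queue [Gus, Cal, Ada]
Visit Gus; enqueue Vic → queue [Cal, Ada, Vic]
Visit Cal; enqueue Ben → queue [Ada, Vic, Ben]
Visit Ada → queue [Vic, Ben]
Visit Vic → queue [Ben]
Visit Ben → queue []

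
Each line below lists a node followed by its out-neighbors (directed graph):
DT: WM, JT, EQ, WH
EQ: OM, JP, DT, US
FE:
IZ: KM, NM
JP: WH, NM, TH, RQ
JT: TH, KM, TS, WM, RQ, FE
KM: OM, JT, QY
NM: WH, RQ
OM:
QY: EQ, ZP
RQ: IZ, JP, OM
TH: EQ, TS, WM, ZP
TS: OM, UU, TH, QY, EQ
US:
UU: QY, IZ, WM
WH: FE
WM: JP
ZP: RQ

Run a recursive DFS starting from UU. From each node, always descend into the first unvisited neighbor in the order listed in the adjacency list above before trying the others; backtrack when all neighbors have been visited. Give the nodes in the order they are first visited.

UU -> QY -> EQ -> OM -> JP -> WH -> FE -> NM -> RQ -> IZ -> KM -> JT -> TH -> TS -> WM -> ZP -> DT -> US

Visit UU
UU → QY
QY → EQ
EQ → OM
EQ → JP
JP → WH
WH → FE
JP → NM
NM → RQ
RQ → IZ
IZ → KM
KM → JT
JT → TH
TH → TS
TH → WM
TH → ZP
EQ → DT
EQ → US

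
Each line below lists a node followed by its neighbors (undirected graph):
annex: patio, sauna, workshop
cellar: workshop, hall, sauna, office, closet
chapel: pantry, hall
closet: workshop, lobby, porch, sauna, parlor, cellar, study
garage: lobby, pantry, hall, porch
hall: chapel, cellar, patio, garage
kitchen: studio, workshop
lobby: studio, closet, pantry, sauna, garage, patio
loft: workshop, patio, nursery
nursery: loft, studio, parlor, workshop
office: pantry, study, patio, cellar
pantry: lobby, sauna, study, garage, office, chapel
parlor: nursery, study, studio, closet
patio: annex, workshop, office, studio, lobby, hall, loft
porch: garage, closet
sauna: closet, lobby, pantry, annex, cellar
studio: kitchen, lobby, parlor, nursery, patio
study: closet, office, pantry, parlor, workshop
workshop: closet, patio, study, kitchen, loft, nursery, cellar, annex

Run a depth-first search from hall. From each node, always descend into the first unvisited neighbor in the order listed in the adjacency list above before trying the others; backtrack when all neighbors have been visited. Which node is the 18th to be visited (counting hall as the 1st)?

Visit hall
hall → chapel
chapel → pantry
pantry → lobby
lobby → studio
studio → kitchen
kitchen → workshop
workshop → closet
closet → porch
porch → garage
closet → sauna
sauna → annex
annex → patio
patio → office
office → study
study → parlor
parlor → nursery
nursery → loft
office → cellar

Visit order: hall, chapel, pantry, lobby, studio, kitchen, workshop, closet, porch, garage, sauna, annex, patio, office, study, parlor, nursery, loft, cellar

loft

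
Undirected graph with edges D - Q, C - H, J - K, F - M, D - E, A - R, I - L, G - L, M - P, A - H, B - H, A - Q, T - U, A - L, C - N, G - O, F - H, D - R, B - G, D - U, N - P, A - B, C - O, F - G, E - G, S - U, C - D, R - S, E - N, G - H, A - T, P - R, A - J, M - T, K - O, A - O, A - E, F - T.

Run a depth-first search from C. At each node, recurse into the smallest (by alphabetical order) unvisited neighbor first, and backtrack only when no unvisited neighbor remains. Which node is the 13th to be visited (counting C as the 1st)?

Visit C
C → D
D → E
E → A
A → B
B → G
G → F
F → H
F → M
M → P
P → N
P → R
R → S
S → U
U → T
G → L
L → I
G → O
O → K
K → J
A → Q

Visit order: C, D, E, A, B, G, F, H, M, P, N, R, S, U, T, L, I, O, K, J, Q

S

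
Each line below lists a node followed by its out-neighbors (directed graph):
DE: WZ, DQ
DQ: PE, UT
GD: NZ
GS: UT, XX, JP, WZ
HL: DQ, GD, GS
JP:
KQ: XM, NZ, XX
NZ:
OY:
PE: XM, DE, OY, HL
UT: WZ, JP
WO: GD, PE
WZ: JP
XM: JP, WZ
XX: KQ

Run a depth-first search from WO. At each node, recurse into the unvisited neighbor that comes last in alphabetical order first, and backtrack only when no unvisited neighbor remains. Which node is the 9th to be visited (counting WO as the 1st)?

XX

Visit WO
WO → PE
PE → XM
XM → WZ
WZ → JP
PE → OY
PE → HL
HL → GS
GS → XX
XX → KQ
KQ → NZ
GS → UT
HL → GD
HL → DQ
PE → DE

Visit order: WO, PE, XM, WZ, JP, OY, HL, GS, XX, KQ, NZ, UT, GD, DQ, DE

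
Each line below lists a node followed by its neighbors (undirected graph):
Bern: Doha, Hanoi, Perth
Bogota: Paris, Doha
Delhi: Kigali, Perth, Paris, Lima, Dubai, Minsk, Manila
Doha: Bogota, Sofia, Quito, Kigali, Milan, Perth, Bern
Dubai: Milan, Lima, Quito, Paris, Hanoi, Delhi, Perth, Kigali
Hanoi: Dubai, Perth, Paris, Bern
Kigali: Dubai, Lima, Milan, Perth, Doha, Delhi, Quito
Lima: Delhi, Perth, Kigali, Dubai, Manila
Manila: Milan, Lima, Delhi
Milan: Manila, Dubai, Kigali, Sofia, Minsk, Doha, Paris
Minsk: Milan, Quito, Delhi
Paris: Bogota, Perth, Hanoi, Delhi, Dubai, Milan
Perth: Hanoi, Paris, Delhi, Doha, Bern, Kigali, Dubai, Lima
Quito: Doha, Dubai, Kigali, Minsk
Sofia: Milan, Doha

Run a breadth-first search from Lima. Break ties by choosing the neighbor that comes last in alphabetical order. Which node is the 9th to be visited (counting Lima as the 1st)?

Visit Lima; enqueue Perth, Manila, Kigali, Dubai, Delhi → queue [Perth, Manila, Kigali, Dubai, Delhi]
Visit Perth; enqueue Paris, Hanoi, Doha, Bern → queue [Manila, Kigali, Dubai, Delhi, Paris, Hanoi, Doha, Bern]
Visit Manila; enqueue Milan → queue [Kigali, Dubai, Delhi, Paris, Hanoi, Doha, Bern, Milan]
Visit Kigali; enqueue Quito → queue [Dubai, Delhi, Paris, Hanoi, Doha, Bern, Milan, Quito]
Visit Dubai → queue [Delhi, Paris, Hanoi, Doha, Bern, Milan, Quito]
Visit Delhi; enqueue Minsk → queue [Paris, Hanoi, Doha, Bern, Milan, Quito, Minsk]
Visit Paris; enqueue Bogota → queue [Hanoi, Doha, Bern, Milan, Quito, Minsk, Bogota]
Visit Hanoi → queue [Doha, Bern, Milan, Quito, Minsk, Bogota]
Visit Doha; enqueue Sofia → queue [Bern, Milan, Quito, Minsk, Bogota, Sofia]
Visit Bern → queue [Milan, Quito, Minsk, Bogota, Sofia]
Visit Milan → queue [Quito, Minsk, Bogota, Sofia]
Visit Quito → queue [Minsk, Bogota, Sofia]
Visit Minsk → queue [Bogota, Sofia]
Visit Bogota → queue [Sofia]
Visit Sofia → queue []

Visit order: Lima, Perth, Manila, Kigali, Dubai, Delhi, Paris, Hanoi, Doha, Bern, Milan, Quito, Minsk, Bogota, Sofia

Doha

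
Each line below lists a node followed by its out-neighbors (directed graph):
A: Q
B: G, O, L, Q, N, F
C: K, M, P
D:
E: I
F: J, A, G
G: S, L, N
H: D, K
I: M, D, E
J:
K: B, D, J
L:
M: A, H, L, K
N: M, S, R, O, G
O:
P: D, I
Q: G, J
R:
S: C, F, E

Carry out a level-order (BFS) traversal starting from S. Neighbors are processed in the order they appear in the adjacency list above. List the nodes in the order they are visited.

Visit S; enqueue C, F, E → queue [C, F, E]
Visit C; enqueue K, M, P → queue [F, E, K, M, P]
Visit F; enqueue J, A, G → queue [E, K, M, P, J, A, G]
Visit E; enqueue I → queue [K, M, P, J, A, G, I]
Visit K; enqueue B, D → queue [M, P, J, A, G, I, B, D]
Visit M; enqueue H, L → queue [P, J, A, G, I, B, D, H, L]
Visit P → queue [J, A, G, I, B, D, H, L]
Visit J → queue [A, G, I, B, D, H, L]
Visit A; enqueue Q → queue [G, I, B, D, H, L, Q]
Visit G; enqueue N → queue [I, B, D, H, L, Q, N]
Visit I → queue [B, D, H, L, Q, N]
Visit B; enqueue O → queue [D, H, L, Q, N, O]
Visit D → queue [H, L, Q, N, O]
Visit H → queue [L, Q, N, O]
Visit L → queue [Q, N, O]
Visit Q → queue [N, O]
Visit N; enqueue R → queue [O, R]
Visit O → queue [R]
Visit R → queue []

S, C, F, E, K, M, P, J, A, G, I, B, D, H, L, Q, N, O, R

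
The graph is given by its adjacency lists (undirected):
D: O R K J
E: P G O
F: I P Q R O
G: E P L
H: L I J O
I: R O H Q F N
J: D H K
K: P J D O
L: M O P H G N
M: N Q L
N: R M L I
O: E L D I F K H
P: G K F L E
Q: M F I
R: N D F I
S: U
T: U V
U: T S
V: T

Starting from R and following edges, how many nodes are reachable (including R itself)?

15

BFS from R visits: R, N, I, F, D, M, L, Q, O, H, P, K, J, G, E
Reachable nodes: 15 of 19 total.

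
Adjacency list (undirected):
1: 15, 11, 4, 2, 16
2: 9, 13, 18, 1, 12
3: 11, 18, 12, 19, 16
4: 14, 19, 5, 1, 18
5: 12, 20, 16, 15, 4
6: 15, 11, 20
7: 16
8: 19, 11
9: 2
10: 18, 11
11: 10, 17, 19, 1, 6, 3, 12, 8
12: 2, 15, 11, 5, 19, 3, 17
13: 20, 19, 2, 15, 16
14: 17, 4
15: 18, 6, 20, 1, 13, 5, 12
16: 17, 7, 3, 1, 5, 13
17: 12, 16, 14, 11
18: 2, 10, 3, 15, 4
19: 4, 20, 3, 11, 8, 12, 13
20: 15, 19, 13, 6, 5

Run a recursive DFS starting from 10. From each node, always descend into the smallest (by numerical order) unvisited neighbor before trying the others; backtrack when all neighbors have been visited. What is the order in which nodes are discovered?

Visit 10
10 → 11
11 → 1
1 → 2
2 → 9
2 → 12
12 → 3
3 → 16
16 → 5
5 → 4
4 → 14
14 → 17
4 → 18
18 → 15
15 → 6
6 → 20
20 → 13
13 → 19
19 → 8
16 → 7

10 11 1 2 9 12 3 16 5 4 14 17 18 15 6 20 13 19 8 7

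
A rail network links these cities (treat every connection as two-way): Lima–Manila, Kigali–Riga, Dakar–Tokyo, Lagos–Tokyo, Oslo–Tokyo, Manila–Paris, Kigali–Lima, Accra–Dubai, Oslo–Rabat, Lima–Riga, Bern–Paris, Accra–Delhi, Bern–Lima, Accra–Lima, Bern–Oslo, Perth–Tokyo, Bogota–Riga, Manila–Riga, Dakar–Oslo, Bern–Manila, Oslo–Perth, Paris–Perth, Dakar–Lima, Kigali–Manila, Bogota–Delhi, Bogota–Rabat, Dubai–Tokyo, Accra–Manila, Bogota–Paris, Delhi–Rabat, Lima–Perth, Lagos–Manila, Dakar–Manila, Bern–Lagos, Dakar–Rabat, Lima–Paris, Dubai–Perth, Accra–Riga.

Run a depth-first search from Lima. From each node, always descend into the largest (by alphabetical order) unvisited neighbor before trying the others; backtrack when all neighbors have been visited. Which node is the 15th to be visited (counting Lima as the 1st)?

Visit Lima
Lima → Riga
Riga → Manila
Manila → Paris
Paris → Perth
Perth → Tokyo
Tokyo → Oslo
Oslo → Rabat
Rabat → Delhi
Delhi → Bogota
Delhi → Accra
Accra → Dubai
Rabat → Dakar
Oslo → Bern
Bern → Lagos
Manila → Kigali

Visit order: Lima, Riga, Manila, Paris, Perth, Tokyo, Oslo, Rabat, Delhi, Bogota, Accra, Dubai, Dakar, Bern, Lagos, Kigali

Lagos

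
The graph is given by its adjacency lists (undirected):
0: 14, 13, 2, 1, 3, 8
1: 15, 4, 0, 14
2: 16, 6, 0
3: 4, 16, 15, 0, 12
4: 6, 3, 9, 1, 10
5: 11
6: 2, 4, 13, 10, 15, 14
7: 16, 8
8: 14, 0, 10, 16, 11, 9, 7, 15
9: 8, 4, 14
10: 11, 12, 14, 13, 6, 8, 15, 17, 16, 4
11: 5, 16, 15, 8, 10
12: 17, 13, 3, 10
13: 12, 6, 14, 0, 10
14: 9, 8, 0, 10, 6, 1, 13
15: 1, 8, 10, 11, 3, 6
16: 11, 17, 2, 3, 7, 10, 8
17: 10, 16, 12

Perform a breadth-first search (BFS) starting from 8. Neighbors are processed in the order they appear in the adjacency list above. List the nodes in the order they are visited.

8, 14, 0, 10, 16, 11, 9, 7, 15, 6, 1, 13, 2, 3, 12, 17, 4, 5

Visit 8; enqueue 14, 0, 10, 16, 11, 9, 7, 15 → queue [14, 0, 10, 16, 11, 9, 7, 15]
Visit 14; enqueue 6, 1, 13 → queue [0, 10, 16, 11, 9, 7, 15, 6, 1, 13]
Visit 0; enqueue 2, 3 → queue [10, 16, 11, 9, 7, 15, 6, 1, 13, 2, 3]
Visit 10; enqueue 12, 17, 4 → queue [16, 11, 9, 7, 15, 6, 1, 13, 2, 3, 12, 17, 4]
Visit 16 → queue [11, 9, 7, 15, 6, 1, 13, 2, 3, 12, 17, 4]
Visit 11; enqueue 5 → queue [9, 7, 15, 6, 1, 13, 2, 3, 12, 17, 4, 5]
Visit 9 → queue [7, 15, 6, 1, 13, 2, 3, 12, 17, 4, 5]
Visit 7 → queue [15, 6, 1, 13, 2, 3, 12, 17, 4, 5]
Visit 15 → queue [6, 1, 13, 2, 3, 12, 17, 4, 5]
Visit 6 → queue [1, 13, 2, 3, 12, 17, 4, 5]
Visit 1 → queue [13, 2, 3, 12, 17, 4, 5]
Visit 13 → queue [2, 3, 12, 17, 4, 5]
Visit 2 → queue [3, 12, 17, 4, 5]
Visit 3 → queue [12, 17, 4, 5]
Visit 12 → queue [17, 4, 5]
Visit 17 → queue [4, 5]
Visit 4 → queue [5]
Visit 5 → queue []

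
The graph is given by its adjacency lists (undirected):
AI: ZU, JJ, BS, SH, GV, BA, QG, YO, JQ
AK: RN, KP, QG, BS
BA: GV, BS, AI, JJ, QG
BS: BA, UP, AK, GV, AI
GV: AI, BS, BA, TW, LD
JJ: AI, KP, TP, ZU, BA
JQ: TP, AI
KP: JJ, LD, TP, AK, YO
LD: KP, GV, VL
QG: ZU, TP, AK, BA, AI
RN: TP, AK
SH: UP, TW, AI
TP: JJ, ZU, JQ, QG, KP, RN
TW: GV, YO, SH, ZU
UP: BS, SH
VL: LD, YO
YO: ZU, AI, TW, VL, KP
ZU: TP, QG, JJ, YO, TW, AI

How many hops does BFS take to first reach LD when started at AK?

2

Level 0: AK
Level 1: BS, KP, QG, RN
Level 2: AI, BA, GV, JJ, LD, TP, UP, YO, ZU
Level 3: JQ, SH, TW, VL
LD first appears at level 2.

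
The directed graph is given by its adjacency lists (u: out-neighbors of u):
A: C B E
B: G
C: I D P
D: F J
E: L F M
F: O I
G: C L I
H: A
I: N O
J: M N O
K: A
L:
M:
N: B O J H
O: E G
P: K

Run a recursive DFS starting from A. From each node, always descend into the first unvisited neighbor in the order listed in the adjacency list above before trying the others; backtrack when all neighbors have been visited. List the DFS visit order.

A, C, I, N, B, G, L, O, E, F, M, J, H, D, P, K

Visit A
A → C
C → I
I → N
N → B
B → G
G → L
N → O
O → E
E → F
E → M
N → J
N → H
C → D
C → P
P → K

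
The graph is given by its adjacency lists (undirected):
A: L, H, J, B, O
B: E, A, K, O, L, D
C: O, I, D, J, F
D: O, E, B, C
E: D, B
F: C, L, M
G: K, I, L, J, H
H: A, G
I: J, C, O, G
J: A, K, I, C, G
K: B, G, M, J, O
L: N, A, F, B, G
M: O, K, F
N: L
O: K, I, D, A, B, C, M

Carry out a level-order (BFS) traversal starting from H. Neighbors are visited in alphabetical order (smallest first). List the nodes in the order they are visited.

H, A, G, B, J, L, O, I, K, D, E, C, F, N, M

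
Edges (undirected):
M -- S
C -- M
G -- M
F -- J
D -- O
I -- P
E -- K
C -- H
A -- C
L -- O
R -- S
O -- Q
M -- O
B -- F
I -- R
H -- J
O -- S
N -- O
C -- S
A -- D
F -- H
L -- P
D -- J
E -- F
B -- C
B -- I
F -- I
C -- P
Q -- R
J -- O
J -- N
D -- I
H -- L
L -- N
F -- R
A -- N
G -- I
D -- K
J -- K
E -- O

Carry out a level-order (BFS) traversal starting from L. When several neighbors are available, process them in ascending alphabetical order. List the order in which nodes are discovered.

L, H, N, O, P, C, F, J, A, D, E, M, Q, S, I, B, R, K, G

Visit L; enqueue H, N, O, P → queue [H, N, O, P]
Visit H; enqueue C, F, J → queue [N, O, P, C, F, J]
Visit N; enqueue A → queue [O, P, C, F, J, A]
Visit O; enqueue D, E, M, Q, S → queue [P, C, F, J, A, D, E, M, Q, S]
Visit P; enqueue I → queue [C, F, J, A, D, E, M, Q, S, I]
Visit C; enqueue B → queue [F, J, A, D, E, M, Q, S, I, B]
Visit F; enqueue R → queue [J, A, D, E, M, Q, S, I, B, R]
Visit J; enqueue K → queue [A, D, E, M, Q, S, I, B, R, K]
Visit A → queue [D, E, M, Q, S, I, B, R, K]
Visit D → queue [E, M, Q, S, I, B, R, K]
Visit E → queue [M, Q, S, I, B, R, K]
Visit M; enqueue G → queue [Q, S, I, B, R, K, G]
Visit Q → queue [S, I, B, R, K, G]
Visit S → queue [I, B, R, K, G]
Visit I → queue [B, R, K, G]
Visit B → queue [R, K, G]
Visit R → queue [K, G]
Visit K → queue [G]
Visit G → queue []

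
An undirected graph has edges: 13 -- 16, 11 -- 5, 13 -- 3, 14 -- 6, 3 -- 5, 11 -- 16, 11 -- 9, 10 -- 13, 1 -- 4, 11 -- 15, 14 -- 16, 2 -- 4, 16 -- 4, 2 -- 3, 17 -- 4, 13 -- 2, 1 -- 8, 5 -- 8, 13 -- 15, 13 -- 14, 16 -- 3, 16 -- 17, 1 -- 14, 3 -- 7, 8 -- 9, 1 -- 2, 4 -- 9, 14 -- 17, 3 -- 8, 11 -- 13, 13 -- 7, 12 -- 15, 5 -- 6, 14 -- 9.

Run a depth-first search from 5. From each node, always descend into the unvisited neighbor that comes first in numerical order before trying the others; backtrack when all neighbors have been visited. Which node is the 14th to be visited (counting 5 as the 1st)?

Visit 5
5 → 3
3 → 2
2 → 1
1 → 4
4 → 9
9 → 8
9 → 11
11 → 13
13 → 7
13 → 10
13 → 14
14 → 6
14 → 16
16 → 17
13 → 15
15 → 12

Visit order: 5, 3, 2, 1, 4, 9, 8, 11, 13, 7, 10, 14, 6, 16, 17, 15, 12

16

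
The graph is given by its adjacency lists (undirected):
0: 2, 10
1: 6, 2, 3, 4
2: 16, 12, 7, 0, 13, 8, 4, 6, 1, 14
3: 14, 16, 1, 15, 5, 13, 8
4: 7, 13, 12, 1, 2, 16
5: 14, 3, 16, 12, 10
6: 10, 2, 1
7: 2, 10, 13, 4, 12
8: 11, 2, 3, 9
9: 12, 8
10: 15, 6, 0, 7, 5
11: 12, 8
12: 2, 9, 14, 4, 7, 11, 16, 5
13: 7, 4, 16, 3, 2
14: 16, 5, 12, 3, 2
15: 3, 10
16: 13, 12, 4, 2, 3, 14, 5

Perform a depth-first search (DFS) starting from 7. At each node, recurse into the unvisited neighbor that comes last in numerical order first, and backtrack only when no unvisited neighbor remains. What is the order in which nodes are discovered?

7, 13, 16, 14, 12, 11, 8, 9, 3, 15, 10, 6, 2, 4, 1, 0, 5

Visit 7
7 → 13
13 → 16
16 → 14
14 → 12
12 → 11
11 → 8
8 → 9
8 → 3
3 → 15
15 → 10
10 → 6
6 → 2
2 → 4
4 → 1
2 → 0
10 → 5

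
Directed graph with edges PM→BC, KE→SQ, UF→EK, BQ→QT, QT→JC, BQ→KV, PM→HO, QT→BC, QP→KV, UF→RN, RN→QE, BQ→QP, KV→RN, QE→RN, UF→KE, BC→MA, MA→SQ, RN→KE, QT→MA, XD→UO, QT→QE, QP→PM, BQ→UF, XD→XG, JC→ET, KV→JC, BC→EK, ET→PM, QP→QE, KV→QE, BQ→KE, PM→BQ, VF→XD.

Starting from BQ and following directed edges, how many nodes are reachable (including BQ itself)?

BFS from BQ visits: BQ, UF, QT, QP, KV, KE, RN, EK, QE, MA, JC, BC, PM, SQ, ET, HO
Reachable nodes: 16 of 20 total.

16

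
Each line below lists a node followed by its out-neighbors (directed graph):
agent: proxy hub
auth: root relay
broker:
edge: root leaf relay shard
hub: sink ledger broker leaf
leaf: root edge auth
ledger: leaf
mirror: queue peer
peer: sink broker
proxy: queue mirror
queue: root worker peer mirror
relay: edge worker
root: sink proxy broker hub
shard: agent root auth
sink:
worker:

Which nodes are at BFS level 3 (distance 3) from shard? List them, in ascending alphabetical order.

edge, leaf, ledger, mirror, queue, worker

Level 0: shard
Level 1: agent, auth, root
Level 2: broker, hub, proxy, relay, sink
Level 3: edge, leaf, ledger, mirror, queue, worker
Level 4: peer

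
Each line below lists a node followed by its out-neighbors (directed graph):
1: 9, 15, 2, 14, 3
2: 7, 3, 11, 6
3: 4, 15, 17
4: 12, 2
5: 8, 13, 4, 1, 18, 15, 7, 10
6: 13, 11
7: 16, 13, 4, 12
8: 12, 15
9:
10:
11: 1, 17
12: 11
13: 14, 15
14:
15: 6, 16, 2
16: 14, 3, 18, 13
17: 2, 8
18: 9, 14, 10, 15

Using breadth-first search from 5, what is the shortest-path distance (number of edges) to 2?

2

Level 0: 5
Level 1: 1, 4, 7, 8, 10, 13, 15, 18
Level 2: 2, 3, 6, 9, 12, 14, 16
Level 3: 11, 17
2 first appears at level 2.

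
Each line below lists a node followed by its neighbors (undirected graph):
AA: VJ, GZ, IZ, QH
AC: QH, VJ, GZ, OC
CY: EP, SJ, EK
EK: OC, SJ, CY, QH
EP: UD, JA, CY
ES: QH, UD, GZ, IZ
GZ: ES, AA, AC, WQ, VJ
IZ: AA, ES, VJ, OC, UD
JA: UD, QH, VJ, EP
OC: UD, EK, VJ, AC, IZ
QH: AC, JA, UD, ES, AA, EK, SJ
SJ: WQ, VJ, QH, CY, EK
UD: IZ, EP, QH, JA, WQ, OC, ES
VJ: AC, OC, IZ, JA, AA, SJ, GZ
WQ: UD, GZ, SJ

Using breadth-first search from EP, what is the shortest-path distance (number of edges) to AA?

Level 0: EP
Level 1: CY, JA, UD
Level 2: EK, ES, IZ, OC, QH, SJ, VJ, WQ
Level 3: AA, AC, GZ
AA first appears at level 3.

3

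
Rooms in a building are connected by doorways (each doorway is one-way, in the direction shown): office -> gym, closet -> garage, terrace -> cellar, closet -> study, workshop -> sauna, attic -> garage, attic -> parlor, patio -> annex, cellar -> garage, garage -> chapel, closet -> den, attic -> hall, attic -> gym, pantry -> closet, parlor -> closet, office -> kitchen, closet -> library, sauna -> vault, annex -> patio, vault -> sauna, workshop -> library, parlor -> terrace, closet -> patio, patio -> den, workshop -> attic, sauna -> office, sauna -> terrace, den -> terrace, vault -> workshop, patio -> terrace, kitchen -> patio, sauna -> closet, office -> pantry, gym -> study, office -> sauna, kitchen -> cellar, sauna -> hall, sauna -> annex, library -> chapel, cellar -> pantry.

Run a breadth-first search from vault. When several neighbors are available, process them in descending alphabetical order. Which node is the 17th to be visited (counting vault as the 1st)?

kitchen

Visit vault; enqueue workshop, sauna → queue [workshop, sauna]
Visit workshop; enqueue library, attic → queue [sauna, library, attic]
Visit sauna; enqueue terrace, office, hall, closet, annex → queue [library, attic, terrace, office, hall, closet, annex]
Visit library; enqueue chapel → queue [attic, terrace, office, hall, closet, annex, chapel]
Visit attic; enqueue parlor, gym, garage → queue [terrace, office, hall, closet, annex, chapel, parlor, gym, garage]
Visit terrace; enqueue cellar → queue [office, hall, closet, annex, chapel, parlor, gym, garage, cellar]
Visit office; enqueue pantry, kitchen → queue [hall, closet, annex, chapel, parlor, gym, garage, cellar, pantry, kitchen]
Visit hall → queue [closet, annex, chapel, parlor, gym, garage, cellar, pantry, kitchen]
Visit closet; enqueue study, patio, den → queue [annex, chapel, parlor, gym, garage, cellar, pantry, kitchen, study, patio, den]
Visit annex → queue [chapel, parlor, gym, garage, cellar, pantry, kitchen, study, patio, den]
Visit chapel → queue [parlor, gym, garage, cellar, pantry, kitchen, study, patio, den]
Visit parlor → queue [gym, garage, cellar, pantry, kitchen, study, patio, den]
Visit gym → queue [garage, cellar, pantry, kitchen, study, patio, den]
Visit garage → queue [cellar, pantry, kitchen, study, patio, den]
Visit cellar → queue [pantry, kitchen, study, patio, den]
Visit pantry → queue [kitchen, study, patio, den]
Visit kitchen → queue [study, patio, den]
Visit study → queue [patio, den]
Visit patio → queue [den]
Visit den → queue []

Visit order: vault, workshop, sauna, library, attic, terrace, office, hall, closet, annex, chapel, parlor, gym, garage, cellar, pantry, kitchen, study, patio, den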